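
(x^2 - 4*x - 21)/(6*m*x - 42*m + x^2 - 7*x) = (x + 3)/(6*m + x)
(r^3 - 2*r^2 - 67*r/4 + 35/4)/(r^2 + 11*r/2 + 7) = (2*r^2 - 11*r + 5)/(2*(r + 2))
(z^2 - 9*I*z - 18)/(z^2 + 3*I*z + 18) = (z - 6*I)/(z + 6*I)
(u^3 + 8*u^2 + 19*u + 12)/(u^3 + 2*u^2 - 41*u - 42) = (u^2 + 7*u + 12)/(u^2 + u - 42)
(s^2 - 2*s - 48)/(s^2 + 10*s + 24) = (s - 8)/(s + 4)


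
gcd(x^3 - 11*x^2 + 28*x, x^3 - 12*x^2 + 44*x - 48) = x - 4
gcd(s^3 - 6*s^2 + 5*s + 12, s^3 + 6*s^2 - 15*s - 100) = s - 4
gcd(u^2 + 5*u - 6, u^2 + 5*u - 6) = u^2 + 5*u - 6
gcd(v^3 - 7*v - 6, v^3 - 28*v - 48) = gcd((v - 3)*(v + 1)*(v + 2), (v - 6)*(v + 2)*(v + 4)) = v + 2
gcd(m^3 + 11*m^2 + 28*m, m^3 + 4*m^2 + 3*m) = m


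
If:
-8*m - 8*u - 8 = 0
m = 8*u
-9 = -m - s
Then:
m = -8/9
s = 89/9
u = -1/9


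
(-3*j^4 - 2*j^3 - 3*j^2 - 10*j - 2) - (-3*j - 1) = -3*j^4 - 2*j^3 - 3*j^2 - 7*j - 1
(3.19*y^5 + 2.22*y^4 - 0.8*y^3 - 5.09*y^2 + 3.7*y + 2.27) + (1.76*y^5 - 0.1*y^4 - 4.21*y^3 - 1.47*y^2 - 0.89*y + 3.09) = 4.95*y^5 + 2.12*y^4 - 5.01*y^3 - 6.56*y^2 + 2.81*y + 5.36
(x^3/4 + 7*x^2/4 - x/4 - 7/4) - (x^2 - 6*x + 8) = x^3/4 + 3*x^2/4 + 23*x/4 - 39/4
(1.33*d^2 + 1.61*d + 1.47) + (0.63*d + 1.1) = 1.33*d^2 + 2.24*d + 2.57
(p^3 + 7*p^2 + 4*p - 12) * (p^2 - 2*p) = p^5 + 5*p^4 - 10*p^3 - 20*p^2 + 24*p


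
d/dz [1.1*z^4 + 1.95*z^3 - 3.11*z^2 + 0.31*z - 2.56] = 4.4*z^3 + 5.85*z^2 - 6.22*z + 0.31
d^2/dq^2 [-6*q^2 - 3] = -12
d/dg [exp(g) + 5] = exp(g)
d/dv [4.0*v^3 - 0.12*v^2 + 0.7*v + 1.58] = 12.0*v^2 - 0.24*v + 0.7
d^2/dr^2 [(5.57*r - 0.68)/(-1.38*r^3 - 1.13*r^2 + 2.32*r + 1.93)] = (-63.645048*r^5 - 36.575244*r^4 - 32.924218*r^3 - 185.874432*r^2 - 72.715134*r + 60.166552)/(2.628072*r^9 + 6.455916*r^8 - 7.968258*r^7 - 31.290427*r^6 - 4.66194*r^5 + 47.927613*r^4 + 33.292046*r^3 - 18.536685*r^2 - 25.925304*r - 7.189057)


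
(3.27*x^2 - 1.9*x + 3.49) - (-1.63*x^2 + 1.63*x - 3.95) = 4.9*x^2 - 3.53*x + 7.44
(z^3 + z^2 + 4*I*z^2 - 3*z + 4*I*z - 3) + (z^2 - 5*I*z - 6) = z^3 + 2*z^2 + 4*I*z^2 - 3*z - I*z - 9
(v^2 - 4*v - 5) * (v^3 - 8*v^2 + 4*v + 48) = v^5 - 12*v^4 + 31*v^3 + 72*v^2 - 212*v - 240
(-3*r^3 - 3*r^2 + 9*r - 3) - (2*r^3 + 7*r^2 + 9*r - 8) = -5*r^3 - 10*r^2 + 5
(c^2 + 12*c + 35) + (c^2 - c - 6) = 2*c^2 + 11*c + 29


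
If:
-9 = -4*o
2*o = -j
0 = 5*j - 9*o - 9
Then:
No Solution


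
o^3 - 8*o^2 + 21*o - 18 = (o - 3)^2*(o - 2)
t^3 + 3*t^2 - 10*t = t*(t - 2)*(t + 5)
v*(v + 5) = v^2 + 5*v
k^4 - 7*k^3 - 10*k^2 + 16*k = k*(k - 8)*(k - 1)*(k + 2)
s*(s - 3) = s^2 - 3*s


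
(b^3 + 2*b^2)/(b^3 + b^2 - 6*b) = b*(b + 2)/(b^2 + b - 6)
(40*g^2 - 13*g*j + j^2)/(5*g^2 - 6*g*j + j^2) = (8*g - j)/(g - j)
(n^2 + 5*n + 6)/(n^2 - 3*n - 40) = (n^2 + 5*n + 6)/(n^2 - 3*n - 40)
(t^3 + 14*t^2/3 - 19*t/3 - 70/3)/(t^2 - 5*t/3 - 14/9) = 3*(t^2 + 7*t + 10)/(3*t + 2)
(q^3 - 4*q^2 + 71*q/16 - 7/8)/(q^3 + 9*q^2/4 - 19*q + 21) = (q - 1/4)/(q + 6)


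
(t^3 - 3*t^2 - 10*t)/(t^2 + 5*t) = (t^2 - 3*t - 10)/(t + 5)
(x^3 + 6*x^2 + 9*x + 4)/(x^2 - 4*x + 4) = (x^3 + 6*x^2 + 9*x + 4)/(x^2 - 4*x + 4)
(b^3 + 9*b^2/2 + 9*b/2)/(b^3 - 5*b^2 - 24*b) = (b + 3/2)/(b - 8)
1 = 1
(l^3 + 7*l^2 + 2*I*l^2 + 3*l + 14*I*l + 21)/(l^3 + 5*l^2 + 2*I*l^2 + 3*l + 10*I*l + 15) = (l + 7)/(l + 5)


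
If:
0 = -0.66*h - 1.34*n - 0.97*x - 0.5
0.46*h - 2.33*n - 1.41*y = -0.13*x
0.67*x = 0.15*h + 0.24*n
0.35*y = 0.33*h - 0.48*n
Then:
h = 0.16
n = -0.38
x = -0.10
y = 0.67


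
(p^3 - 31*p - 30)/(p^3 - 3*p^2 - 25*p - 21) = (p^2 - p - 30)/(p^2 - 4*p - 21)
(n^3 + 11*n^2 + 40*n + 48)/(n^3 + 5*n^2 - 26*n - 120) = (n^2 + 7*n + 12)/(n^2 + n - 30)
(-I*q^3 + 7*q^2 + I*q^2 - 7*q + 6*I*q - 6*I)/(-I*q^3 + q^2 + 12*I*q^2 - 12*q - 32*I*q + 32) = (q^2 + q*(-1 + 6*I) - 6*I)/(q^2 - 12*q + 32)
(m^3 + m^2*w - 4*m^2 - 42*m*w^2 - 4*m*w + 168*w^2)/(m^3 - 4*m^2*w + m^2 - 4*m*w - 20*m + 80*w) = (-m^2 - m*w + 42*w^2)/(-m^2 + 4*m*w - 5*m + 20*w)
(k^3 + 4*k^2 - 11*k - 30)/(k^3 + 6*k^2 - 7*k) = (k^3 + 4*k^2 - 11*k - 30)/(k*(k^2 + 6*k - 7))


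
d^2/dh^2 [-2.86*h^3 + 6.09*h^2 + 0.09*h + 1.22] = 12.18 - 17.16*h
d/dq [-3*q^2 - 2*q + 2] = -6*q - 2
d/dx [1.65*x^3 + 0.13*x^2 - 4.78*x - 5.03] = 4.95*x^2 + 0.26*x - 4.78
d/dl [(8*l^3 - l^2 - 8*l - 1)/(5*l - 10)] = (16*l^3 - 49*l^2 + 4*l + 17)/(5*(l^2 - 4*l + 4))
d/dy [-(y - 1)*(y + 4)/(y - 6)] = (-y^2 + 12*y + 14)/(y^2 - 12*y + 36)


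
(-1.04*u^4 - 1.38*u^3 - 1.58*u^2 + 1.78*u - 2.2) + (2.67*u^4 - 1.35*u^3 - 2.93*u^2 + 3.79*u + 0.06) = 1.63*u^4 - 2.73*u^3 - 4.51*u^2 + 5.57*u - 2.14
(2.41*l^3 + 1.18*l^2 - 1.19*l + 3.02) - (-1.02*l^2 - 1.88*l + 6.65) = 2.41*l^3 + 2.2*l^2 + 0.69*l - 3.63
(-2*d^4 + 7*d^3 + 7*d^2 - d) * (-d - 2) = 2*d^5 - 3*d^4 - 21*d^3 - 13*d^2 + 2*d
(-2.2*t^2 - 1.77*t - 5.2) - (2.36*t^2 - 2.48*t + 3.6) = -4.56*t^2 + 0.71*t - 8.8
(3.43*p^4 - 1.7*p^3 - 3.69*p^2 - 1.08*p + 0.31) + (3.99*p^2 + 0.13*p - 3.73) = 3.43*p^4 - 1.7*p^3 + 0.3*p^2 - 0.95*p - 3.42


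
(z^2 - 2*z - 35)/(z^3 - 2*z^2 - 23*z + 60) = (z - 7)/(z^2 - 7*z + 12)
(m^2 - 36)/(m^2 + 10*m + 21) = (m^2 - 36)/(m^2 + 10*m + 21)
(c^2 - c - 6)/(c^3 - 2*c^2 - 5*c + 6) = 1/(c - 1)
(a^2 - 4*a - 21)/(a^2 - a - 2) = (-a^2 + 4*a + 21)/(-a^2 + a + 2)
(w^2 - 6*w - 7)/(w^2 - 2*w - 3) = (w - 7)/(w - 3)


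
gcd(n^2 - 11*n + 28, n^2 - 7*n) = n - 7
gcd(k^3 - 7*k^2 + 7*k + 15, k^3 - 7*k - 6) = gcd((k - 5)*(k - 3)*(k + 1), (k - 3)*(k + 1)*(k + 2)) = k^2 - 2*k - 3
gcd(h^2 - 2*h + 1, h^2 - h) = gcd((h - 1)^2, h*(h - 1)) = h - 1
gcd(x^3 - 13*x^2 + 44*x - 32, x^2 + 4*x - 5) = x - 1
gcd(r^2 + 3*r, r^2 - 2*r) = r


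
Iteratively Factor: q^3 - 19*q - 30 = (q + 2)*(q^2 - 2*q - 15) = (q - 5)*(q + 2)*(q + 3)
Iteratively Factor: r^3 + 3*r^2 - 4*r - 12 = (r + 3)*(r^2 - 4) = (r - 2)*(r + 3)*(r + 2)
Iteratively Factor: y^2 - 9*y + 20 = (y - 4)*(y - 5)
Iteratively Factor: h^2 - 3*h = (h)*(h - 3)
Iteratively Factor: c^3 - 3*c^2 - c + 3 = (c + 1)*(c^2 - 4*c + 3) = (c - 1)*(c + 1)*(c - 3)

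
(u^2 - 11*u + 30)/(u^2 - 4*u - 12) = (u - 5)/(u + 2)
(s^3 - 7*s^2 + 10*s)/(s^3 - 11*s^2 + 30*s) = (s - 2)/(s - 6)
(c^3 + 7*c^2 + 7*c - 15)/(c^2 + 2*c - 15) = (c^2 + 2*c - 3)/(c - 3)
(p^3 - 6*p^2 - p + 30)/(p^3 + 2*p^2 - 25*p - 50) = (p - 3)/(p + 5)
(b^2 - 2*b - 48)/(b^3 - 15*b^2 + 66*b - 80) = (b + 6)/(b^2 - 7*b + 10)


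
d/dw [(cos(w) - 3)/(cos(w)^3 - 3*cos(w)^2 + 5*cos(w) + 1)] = (39*cos(w)/2 - 6*cos(2*w) + cos(3*w)/2 - 22)*sin(w)/(cos(w)^3 - 3*cos(w)^2 + 5*cos(w) + 1)^2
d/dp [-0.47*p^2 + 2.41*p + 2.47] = 2.41 - 0.94*p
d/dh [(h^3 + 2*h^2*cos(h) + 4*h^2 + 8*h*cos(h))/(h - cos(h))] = (-3*h^3*sin(h) + 2*h^3 - 12*h^2*sin(h) - h^2*cos(h) + 4*h^2 - 4*h*cos(h)^2 - 8*h*cos(h) - 8*cos(h)^2)/(h - cos(h))^2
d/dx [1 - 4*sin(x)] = -4*cos(x)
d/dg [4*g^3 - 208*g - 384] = 12*g^2 - 208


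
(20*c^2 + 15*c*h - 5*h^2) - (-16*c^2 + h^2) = 36*c^2 + 15*c*h - 6*h^2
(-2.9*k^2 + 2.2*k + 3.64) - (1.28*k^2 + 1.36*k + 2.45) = -4.18*k^2 + 0.84*k + 1.19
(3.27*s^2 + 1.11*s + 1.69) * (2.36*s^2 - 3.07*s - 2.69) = 7.7172*s^4 - 7.4193*s^3 - 8.2156*s^2 - 8.1742*s - 4.5461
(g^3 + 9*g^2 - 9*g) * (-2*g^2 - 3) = -2*g^5 - 18*g^4 + 15*g^3 - 27*g^2 + 27*g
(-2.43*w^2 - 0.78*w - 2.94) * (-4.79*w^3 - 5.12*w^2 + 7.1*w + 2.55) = 11.6397*w^5 + 16.1778*w^4 + 0.8232*w^3 + 3.3183*w^2 - 22.863*w - 7.497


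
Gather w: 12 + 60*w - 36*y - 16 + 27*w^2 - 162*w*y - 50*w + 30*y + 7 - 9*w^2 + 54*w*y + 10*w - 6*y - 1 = 18*w^2 + w*(20 - 108*y) - 12*y + 2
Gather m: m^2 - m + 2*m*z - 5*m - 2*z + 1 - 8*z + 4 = m^2 + m*(2*z - 6) - 10*z + 5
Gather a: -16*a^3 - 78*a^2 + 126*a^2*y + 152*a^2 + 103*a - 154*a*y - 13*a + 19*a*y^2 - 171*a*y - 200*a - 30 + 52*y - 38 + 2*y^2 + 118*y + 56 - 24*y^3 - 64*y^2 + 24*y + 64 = -16*a^3 + a^2*(126*y + 74) + a*(19*y^2 - 325*y - 110) - 24*y^3 - 62*y^2 + 194*y + 52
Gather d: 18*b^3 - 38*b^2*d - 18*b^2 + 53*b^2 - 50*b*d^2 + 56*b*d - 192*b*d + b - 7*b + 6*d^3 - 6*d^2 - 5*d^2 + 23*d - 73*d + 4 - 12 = 18*b^3 + 35*b^2 - 6*b + 6*d^3 + d^2*(-50*b - 11) + d*(-38*b^2 - 136*b - 50) - 8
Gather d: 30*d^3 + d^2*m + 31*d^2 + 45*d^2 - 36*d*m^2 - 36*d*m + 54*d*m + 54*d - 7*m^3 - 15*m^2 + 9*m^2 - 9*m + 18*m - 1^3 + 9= 30*d^3 + d^2*(m + 76) + d*(-36*m^2 + 18*m + 54) - 7*m^3 - 6*m^2 + 9*m + 8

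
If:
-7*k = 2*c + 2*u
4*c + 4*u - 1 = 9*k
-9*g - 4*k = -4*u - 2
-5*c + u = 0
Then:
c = 7/276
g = 185/621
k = -1/23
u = 35/276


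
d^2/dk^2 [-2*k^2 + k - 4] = -4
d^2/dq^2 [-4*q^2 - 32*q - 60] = -8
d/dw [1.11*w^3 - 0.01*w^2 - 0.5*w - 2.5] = 3.33*w^2 - 0.02*w - 0.5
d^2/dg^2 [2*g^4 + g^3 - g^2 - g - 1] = 24*g^2 + 6*g - 2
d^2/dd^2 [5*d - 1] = 0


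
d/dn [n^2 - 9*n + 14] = 2*n - 9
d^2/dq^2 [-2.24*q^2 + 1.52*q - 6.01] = -4.48000000000000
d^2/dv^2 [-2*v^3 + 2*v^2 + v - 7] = 4 - 12*v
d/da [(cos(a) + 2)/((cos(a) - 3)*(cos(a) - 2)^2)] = (3*cos(a) + cos(2*a) - 21)*sin(a)/((cos(a) - 3)^2*(cos(a) - 2)^3)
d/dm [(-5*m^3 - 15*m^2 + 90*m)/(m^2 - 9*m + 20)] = 5*(-m^4 + 18*m^3 - 51*m^2 - 120*m + 360)/(m^4 - 18*m^3 + 121*m^2 - 360*m + 400)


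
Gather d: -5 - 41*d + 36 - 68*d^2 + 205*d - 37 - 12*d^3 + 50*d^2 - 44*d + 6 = -12*d^3 - 18*d^2 + 120*d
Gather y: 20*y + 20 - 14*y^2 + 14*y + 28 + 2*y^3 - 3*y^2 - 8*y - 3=2*y^3 - 17*y^2 + 26*y + 45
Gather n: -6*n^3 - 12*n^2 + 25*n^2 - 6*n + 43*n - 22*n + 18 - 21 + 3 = -6*n^3 + 13*n^2 + 15*n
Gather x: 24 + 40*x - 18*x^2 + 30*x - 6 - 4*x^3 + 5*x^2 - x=-4*x^3 - 13*x^2 + 69*x + 18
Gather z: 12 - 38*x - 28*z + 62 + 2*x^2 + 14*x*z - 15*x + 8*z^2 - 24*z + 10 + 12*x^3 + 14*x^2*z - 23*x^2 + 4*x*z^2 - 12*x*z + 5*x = 12*x^3 - 21*x^2 - 48*x + z^2*(4*x + 8) + z*(14*x^2 + 2*x - 52) + 84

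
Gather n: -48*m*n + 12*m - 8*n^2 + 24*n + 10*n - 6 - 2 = 12*m - 8*n^2 + n*(34 - 48*m) - 8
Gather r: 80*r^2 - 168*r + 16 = 80*r^2 - 168*r + 16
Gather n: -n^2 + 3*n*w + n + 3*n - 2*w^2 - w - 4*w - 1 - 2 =-n^2 + n*(3*w + 4) - 2*w^2 - 5*w - 3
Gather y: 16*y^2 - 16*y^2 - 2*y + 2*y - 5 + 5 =0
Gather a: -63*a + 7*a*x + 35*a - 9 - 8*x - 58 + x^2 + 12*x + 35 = a*(7*x - 28) + x^2 + 4*x - 32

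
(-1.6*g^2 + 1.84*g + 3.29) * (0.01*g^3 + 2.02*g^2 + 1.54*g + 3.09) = -0.016*g^5 - 3.2136*g^4 + 1.2857*g^3 + 4.5354*g^2 + 10.7522*g + 10.1661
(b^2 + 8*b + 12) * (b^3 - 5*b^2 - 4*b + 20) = b^5 + 3*b^4 - 32*b^3 - 72*b^2 + 112*b + 240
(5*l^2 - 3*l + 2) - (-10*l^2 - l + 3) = 15*l^2 - 2*l - 1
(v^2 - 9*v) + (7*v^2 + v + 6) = 8*v^2 - 8*v + 6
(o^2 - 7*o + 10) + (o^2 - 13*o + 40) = 2*o^2 - 20*o + 50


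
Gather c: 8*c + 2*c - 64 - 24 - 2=10*c - 90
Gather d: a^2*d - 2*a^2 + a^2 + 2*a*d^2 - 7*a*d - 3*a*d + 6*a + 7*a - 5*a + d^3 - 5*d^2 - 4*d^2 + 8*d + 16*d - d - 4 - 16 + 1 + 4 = -a^2 + 8*a + d^3 + d^2*(2*a - 9) + d*(a^2 - 10*a + 23) - 15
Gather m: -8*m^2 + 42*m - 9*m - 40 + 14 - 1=-8*m^2 + 33*m - 27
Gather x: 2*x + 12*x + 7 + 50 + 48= 14*x + 105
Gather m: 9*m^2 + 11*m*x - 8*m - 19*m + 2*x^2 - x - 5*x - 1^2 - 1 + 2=9*m^2 + m*(11*x - 27) + 2*x^2 - 6*x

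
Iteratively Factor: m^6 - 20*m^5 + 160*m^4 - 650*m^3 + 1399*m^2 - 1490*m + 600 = (m - 1)*(m^5 - 19*m^4 + 141*m^3 - 509*m^2 + 890*m - 600) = (m - 5)*(m - 1)*(m^4 - 14*m^3 + 71*m^2 - 154*m + 120) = (m - 5)*(m - 4)*(m - 1)*(m^3 - 10*m^2 + 31*m - 30) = (m - 5)^2*(m - 4)*(m - 1)*(m^2 - 5*m + 6) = (m - 5)^2*(m - 4)*(m - 2)*(m - 1)*(m - 3)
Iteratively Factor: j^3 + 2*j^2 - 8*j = (j + 4)*(j^2 - 2*j) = (j - 2)*(j + 4)*(j)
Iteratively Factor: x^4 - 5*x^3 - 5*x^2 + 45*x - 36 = (x - 4)*(x^3 - x^2 - 9*x + 9) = (x - 4)*(x - 3)*(x^2 + 2*x - 3) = (x - 4)*(x - 3)*(x + 3)*(x - 1)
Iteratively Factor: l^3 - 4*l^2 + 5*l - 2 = (l - 1)*(l^2 - 3*l + 2) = (l - 2)*(l - 1)*(l - 1)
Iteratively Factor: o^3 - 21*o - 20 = (o + 1)*(o^2 - o - 20) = (o + 1)*(o + 4)*(o - 5)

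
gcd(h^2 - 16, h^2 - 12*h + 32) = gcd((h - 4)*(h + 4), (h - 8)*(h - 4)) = h - 4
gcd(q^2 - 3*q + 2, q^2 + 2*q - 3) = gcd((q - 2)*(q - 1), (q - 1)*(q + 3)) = q - 1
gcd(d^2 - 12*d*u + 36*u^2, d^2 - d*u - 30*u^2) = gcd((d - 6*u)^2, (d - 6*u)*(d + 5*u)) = -d + 6*u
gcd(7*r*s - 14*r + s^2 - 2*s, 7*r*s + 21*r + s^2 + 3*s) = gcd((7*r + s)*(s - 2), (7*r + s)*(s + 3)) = 7*r + s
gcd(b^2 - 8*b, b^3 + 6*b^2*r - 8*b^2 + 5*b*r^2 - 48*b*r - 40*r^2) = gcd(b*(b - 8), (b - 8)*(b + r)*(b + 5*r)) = b - 8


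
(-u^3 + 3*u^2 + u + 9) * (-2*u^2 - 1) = 2*u^5 - 6*u^4 - u^3 - 21*u^2 - u - 9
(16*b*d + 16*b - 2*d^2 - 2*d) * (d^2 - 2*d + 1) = 16*b*d^3 - 16*b*d^2 - 16*b*d + 16*b - 2*d^4 + 2*d^3 + 2*d^2 - 2*d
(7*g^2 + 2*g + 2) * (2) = 14*g^2 + 4*g + 4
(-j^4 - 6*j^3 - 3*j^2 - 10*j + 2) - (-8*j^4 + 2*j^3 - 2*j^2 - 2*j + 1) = 7*j^4 - 8*j^3 - j^2 - 8*j + 1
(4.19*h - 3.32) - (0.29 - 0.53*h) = 4.72*h - 3.61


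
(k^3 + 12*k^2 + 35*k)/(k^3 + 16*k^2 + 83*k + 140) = k/(k + 4)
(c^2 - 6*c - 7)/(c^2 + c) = (c - 7)/c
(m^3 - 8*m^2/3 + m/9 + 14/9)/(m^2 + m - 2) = (9*m^2 - 15*m - 14)/(9*(m + 2))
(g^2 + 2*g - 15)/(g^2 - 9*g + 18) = (g + 5)/(g - 6)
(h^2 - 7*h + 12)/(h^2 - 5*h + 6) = (h - 4)/(h - 2)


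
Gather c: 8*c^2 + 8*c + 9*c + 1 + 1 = 8*c^2 + 17*c + 2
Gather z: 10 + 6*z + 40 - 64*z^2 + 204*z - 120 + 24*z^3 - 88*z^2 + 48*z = 24*z^3 - 152*z^2 + 258*z - 70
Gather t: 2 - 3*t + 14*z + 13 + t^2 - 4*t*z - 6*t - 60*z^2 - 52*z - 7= t^2 + t*(-4*z - 9) - 60*z^2 - 38*z + 8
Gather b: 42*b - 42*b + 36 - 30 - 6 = 0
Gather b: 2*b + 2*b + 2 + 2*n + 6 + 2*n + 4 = 4*b + 4*n + 12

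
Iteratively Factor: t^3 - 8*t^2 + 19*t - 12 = (t - 4)*(t^2 - 4*t + 3) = (t - 4)*(t - 1)*(t - 3)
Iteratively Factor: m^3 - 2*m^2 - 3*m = (m + 1)*(m^2 - 3*m) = (m - 3)*(m + 1)*(m)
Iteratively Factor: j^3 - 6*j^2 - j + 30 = (j + 2)*(j^2 - 8*j + 15) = (j - 5)*(j + 2)*(j - 3)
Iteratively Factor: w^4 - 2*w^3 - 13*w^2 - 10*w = (w - 5)*(w^3 + 3*w^2 + 2*w) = w*(w - 5)*(w^2 + 3*w + 2) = w*(w - 5)*(w + 2)*(w + 1)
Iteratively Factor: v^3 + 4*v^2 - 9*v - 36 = (v + 3)*(v^2 + v - 12) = (v + 3)*(v + 4)*(v - 3)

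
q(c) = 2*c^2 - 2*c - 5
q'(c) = 4*c - 2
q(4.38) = 24.61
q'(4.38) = 15.52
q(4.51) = 26.66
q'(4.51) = 16.04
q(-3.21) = 22.03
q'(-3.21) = -14.84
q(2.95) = 6.50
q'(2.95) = 9.80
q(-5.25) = 60.62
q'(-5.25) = -23.00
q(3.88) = 17.35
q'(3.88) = 13.52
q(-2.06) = 7.61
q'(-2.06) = -10.24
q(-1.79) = 4.99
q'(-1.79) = -9.16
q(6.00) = 55.00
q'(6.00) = 22.00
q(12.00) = 259.00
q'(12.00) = 46.00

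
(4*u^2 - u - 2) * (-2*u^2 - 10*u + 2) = -8*u^4 - 38*u^3 + 22*u^2 + 18*u - 4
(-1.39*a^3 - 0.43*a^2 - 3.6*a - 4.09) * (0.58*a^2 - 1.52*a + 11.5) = -0.8062*a^5 + 1.8634*a^4 - 17.4194*a^3 - 1.8452*a^2 - 35.1832*a - 47.035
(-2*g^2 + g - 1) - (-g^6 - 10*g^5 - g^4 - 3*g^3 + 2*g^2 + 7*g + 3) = g^6 + 10*g^5 + g^4 + 3*g^3 - 4*g^2 - 6*g - 4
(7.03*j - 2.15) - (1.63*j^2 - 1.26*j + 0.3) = -1.63*j^2 + 8.29*j - 2.45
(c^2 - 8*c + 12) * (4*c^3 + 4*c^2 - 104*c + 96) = 4*c^5 - 28*c^4 - 88*c^3 + 976*c^2 - 2016*c + 1152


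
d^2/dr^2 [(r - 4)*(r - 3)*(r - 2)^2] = 12*r^2 - 66*r + 88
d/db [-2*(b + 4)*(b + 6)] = -4*b - 20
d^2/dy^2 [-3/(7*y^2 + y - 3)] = 6*(49*y^2 + 7*y - (14*y + 1)^2 - 21)/(7*y^2 + y - 3)^3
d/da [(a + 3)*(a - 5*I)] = 2*a + 3 - 5*I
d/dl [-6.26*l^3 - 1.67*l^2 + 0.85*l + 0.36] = -18.78*l^2 - 3.34*l + 0.85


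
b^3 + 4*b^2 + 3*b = b*(b + 1)*(b + 3)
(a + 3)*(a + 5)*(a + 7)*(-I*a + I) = -I*a^4 - 14*I*a^3 - 56*I*a^2 - 34*I*a + 105*I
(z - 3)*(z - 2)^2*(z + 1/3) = z^4 - 20*z^3/3 + 41*z^2/3 - 20*z/3 - 4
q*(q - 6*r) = q^2 - 6*q*r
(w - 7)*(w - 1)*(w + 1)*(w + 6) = w^4 - w^3 - 43*w^2 + w + 42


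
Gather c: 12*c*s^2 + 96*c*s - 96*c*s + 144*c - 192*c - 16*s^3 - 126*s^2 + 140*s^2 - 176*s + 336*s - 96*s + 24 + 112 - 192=c*(12*s^2 - 48) - 16*s^3 + 14*s^2 + 64*s - 56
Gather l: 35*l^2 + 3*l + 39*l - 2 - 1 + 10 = 35*l^2 + 42*l + 7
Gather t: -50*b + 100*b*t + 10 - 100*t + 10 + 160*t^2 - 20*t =-50*b + 160*t^2 + t*(100*b - 120) + 20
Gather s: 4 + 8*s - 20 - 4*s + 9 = 4*s - 7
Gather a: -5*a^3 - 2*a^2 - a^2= -5*a^3 - 3*a^2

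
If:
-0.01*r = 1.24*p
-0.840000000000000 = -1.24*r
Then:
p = -0.01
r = 0.68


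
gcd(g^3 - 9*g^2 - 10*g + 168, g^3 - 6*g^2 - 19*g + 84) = g^2 - 3*g - 28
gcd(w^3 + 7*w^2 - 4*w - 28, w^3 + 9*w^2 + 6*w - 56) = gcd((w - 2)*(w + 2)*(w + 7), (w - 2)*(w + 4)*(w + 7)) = w^2 + 5*w - 14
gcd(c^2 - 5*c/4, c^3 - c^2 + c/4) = c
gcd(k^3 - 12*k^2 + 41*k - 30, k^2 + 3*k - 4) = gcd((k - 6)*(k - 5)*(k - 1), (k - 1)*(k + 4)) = k - 1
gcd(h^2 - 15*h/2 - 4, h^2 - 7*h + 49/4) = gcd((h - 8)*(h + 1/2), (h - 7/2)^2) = 1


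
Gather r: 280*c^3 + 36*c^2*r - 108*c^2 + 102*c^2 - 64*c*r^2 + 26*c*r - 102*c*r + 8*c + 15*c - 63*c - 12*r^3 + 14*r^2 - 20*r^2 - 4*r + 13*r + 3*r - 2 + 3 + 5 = 280*c^3 - 6*c^2 - 40*c - 12*r^3 + r^2*(-64*c - 6) + r*(36*c^2 - 76*c + 12) + 6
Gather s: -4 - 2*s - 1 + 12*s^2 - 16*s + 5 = 12*s^2 - 18*s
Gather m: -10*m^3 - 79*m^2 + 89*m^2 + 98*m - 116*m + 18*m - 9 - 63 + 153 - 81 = -10*m^3 + 10*m^2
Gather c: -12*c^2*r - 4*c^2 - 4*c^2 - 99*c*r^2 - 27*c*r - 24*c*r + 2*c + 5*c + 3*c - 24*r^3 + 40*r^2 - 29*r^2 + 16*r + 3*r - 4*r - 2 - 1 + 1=c^2*(-12*r - 8) + c*(-99*r^2 - 51*r + 10) - 24*r^3 + 11*r^2 + 15*r - 2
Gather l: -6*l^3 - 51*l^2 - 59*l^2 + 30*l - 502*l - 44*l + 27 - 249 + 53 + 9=-6*l^3 - 110*l^2 - 516*l - 160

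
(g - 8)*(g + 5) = g^2 - 3*g - 40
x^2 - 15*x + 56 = (x - 8)*(x - 7)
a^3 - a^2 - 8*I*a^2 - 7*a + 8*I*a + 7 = (a - 1)*(a - 7*I)*(a - I)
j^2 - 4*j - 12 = (j - 6)*(j + 2)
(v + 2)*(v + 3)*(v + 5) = v^3 + 10*v^2 + 31*v + 30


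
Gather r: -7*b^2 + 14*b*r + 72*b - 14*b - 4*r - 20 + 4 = -7*b^2 + 58*b + r*(14*b - 4) - 16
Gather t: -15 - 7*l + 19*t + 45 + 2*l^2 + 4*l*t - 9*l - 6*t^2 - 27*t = 2*l^2 - 16*l - 6*t^2 + t*(4*l - 8) + 30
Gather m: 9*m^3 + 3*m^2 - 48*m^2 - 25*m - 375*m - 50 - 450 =9*m^3 - 45*m^2 - 400*m - 500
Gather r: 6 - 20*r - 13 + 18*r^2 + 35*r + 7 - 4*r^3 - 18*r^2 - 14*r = -4*r^3 + r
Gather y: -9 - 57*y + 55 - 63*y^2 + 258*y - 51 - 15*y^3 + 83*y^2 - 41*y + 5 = -15*y^3 + 20*y^2 + 160*y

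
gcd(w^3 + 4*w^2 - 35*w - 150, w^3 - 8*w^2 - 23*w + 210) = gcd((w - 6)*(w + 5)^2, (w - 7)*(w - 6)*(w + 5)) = w^2 - w - 30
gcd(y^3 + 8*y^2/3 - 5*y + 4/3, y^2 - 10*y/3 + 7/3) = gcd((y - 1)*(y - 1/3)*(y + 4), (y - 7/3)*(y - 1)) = y - 1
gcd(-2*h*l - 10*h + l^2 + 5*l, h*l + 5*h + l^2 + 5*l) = l + 5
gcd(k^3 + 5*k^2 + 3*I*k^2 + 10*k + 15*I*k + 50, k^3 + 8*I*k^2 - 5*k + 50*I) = k^2 + 3*I*k + 10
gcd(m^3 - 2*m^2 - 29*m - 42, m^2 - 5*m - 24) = m + 3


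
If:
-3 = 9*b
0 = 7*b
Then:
No Solution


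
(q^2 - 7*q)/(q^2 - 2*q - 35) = q/(q + 5)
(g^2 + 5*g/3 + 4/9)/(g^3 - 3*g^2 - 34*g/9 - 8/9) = (3*g + 4)/(3*g^2 - 10*g - 8)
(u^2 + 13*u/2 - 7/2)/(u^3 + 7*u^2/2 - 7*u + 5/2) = (u + 7)/(u^2 + 4*u - 5)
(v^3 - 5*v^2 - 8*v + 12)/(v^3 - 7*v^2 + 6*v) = (v + 2)/v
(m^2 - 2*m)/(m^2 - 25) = m*(m - 2)/(m^2 - 25)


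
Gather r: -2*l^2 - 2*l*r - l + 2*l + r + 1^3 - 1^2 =-2*l^2 + l + r*(1 - 2*l)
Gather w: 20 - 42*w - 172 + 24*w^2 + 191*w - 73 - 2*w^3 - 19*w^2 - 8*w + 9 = -2*w^3 + 5*w^2 + 141*w - 216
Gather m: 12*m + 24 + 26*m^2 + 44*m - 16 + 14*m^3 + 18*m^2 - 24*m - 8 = 14*m^3 + 44*m^2 + 32*m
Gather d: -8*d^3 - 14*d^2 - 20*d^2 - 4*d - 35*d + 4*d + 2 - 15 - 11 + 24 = -8*d^3 - 34*d^2 - 35*d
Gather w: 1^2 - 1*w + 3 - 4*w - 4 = -5*w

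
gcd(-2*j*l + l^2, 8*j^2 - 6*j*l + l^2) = 2*j - l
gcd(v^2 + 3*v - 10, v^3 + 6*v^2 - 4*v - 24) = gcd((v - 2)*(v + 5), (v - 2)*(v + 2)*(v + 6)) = v - 2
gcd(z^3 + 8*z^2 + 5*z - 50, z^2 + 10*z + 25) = z^2 + 10*z + 25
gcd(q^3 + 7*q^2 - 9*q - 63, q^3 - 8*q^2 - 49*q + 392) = q + 7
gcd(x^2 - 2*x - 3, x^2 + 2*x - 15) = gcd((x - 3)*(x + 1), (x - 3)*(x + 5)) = x - 3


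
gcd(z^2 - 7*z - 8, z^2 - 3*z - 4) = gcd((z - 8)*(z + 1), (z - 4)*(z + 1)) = z + 1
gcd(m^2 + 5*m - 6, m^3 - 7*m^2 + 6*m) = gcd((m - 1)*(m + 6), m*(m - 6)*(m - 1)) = m - 1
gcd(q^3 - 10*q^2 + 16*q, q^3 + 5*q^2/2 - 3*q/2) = q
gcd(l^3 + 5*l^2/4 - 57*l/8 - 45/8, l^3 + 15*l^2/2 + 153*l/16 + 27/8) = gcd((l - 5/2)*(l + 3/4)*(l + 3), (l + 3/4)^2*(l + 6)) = l + 3/4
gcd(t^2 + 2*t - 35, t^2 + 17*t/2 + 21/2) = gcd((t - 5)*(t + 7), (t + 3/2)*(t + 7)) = t + 7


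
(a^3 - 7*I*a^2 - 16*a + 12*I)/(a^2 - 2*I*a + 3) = (a^2 - 4*I*a - 4)/(a + I)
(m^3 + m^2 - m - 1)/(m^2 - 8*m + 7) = (m^2 + 2*m + 1)/(m - 7)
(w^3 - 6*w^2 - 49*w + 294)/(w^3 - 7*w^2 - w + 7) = (w^2 + w - 42)/(w^2 - 1)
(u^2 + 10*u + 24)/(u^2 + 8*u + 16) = (u + 6)/(u + 4)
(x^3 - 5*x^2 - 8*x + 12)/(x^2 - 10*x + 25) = (x^3 - 5*x^2 - 8*x + 12)/(x^2 - 10*x + 25)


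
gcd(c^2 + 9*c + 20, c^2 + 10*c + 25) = c + 5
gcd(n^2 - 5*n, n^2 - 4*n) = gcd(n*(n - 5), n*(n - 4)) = n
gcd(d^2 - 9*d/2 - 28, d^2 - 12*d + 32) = d - 8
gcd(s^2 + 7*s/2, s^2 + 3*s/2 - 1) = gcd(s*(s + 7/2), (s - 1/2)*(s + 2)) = 1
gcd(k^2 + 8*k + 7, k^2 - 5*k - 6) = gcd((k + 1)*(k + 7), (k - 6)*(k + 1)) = k + 1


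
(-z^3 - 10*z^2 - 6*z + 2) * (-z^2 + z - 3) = z^5 + 9*z^4 - z^3 + 22*z^2 + 20*z - 6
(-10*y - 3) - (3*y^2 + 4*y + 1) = -3*y^2 - 14*y - 4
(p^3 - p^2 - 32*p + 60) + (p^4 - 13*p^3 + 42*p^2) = p^4 - 12*p^3 + 41*p^2 - 32*p + 60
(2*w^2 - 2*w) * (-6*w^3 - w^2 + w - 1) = -12*w^5 + 10*w^4 + 4*w^3 - 4*w^2 + 2*w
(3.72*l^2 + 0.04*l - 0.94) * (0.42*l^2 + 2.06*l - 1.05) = 1.5624*l^4 + 7.68*l^3 - 4.2184*l^2 - 1.9784*l + 0.987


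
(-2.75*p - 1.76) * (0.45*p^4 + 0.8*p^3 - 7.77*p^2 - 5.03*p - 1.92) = -1.2375*p^5 - 2.992*p^4 + 19.9595*p^3 + 27.5077*p^2 + 14.1328*p + 3.3792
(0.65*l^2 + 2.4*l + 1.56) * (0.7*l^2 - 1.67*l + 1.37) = 0.455*l^4 + 0.5945*l^3 - 2.0255*l^2 + 0.6828*l + 2.1372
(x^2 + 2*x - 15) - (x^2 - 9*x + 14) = 11*x - 29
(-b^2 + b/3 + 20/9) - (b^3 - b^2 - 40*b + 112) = -b^3 + 121*b/3 - 988/9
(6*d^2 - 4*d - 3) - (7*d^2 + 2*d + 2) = -d^2 - 6*d - 5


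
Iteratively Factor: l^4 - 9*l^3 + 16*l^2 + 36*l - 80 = (l - 4)*(l^3 - 5*l^2 - 4*l + 20) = (l - 4)*(l - 2)*(l^2 - 3*l - 10) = (l - 4)*(l - 2)*(l + 2)*(l - 5)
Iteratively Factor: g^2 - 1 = (g + 1)*(g - 1)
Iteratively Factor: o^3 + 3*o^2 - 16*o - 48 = (o + 3)*(o^2 - 16) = (o - 4)*(o + 3)*(o + 4)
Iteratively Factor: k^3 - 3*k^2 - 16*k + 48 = (k - 4)*(k^2 + k - 12) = (k - 4)*(k + 4)*(k - 3)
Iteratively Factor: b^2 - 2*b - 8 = (b - 4)*(b + 2)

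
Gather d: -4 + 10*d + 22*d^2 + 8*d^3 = 8*d^3 + 22*d^2 + 10*d - 4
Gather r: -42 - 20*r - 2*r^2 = -2*r^2 - 20*r - 42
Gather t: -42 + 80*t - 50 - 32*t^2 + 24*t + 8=-32*t^2 + 104*t - 84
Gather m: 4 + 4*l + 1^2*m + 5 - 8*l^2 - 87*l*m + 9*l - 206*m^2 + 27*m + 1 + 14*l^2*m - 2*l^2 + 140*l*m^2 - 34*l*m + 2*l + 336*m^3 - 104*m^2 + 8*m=-10*l^2 + 15*l + 336*m^3 + m^2*(140*l - 310) + m*(14*l^2 - 121*l + 36) + 10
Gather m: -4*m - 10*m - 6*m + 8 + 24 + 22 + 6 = 60 - 20*m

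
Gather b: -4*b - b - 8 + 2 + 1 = -5*b - 5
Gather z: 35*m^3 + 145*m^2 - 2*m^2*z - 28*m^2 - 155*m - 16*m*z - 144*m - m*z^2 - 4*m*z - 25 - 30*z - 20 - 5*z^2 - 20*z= 35*m^3 + 117*m^2 - 299*m + z^2*(-m - 5) + z*(-2*m^2 - 20*m - 50) - 45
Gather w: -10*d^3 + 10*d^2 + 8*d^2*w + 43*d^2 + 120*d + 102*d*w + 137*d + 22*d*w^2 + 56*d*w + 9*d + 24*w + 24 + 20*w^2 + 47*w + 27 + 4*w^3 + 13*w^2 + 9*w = -10*d^3 + 53*d^2 + 266*d + 4*w^3 + w^2*(22*d + 33) + w*(8*d^2 + 158*d + 80) + 51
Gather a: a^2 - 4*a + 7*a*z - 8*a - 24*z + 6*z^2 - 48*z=a^2 + a*(7*z - 12) + 6*z^2 - 72*z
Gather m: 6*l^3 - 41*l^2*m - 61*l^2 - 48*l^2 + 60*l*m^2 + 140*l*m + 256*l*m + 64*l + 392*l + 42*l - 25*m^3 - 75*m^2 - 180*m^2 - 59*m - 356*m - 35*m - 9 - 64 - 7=6*l^3 - 109*l^2 + 498*l - 25*m^3 + m^2*(60*l - 255) + m*(-41*l^2 + 396*l - 450) - 80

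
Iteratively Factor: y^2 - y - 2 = (y + 1)*(y - 2)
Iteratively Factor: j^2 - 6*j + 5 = (j - 1)*(j - 5)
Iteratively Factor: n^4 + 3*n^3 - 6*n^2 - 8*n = (n + 1)*(n^3 + 2*n^2 - 8*n) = (n + 1)*(n + 4)*(n^2 - 2*n) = n*(n + 1)*(n + 4)*(n - 2)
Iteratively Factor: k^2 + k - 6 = (k + 3)*(k - 2)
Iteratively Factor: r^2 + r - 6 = (r + 3)*(r - 2)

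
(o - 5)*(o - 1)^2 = o^3 - 7*o^2 + 11*o - 5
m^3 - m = m*(m - 1)*(m + 1)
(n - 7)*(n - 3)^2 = n^3 - 13*n^2 + 51*n - 63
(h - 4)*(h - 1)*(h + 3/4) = h^3 - 17*h^2/4 + h/4 + 3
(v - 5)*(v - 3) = v^2 - 8*v + 15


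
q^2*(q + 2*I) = q^3 + 2*I*q^2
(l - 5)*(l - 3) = l^2 - 8*l + 15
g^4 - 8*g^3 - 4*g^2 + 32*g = g*(g - 8)*(g - 2)*(g + 2)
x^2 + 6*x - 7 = (x - 1)*(x + 7)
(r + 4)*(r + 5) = r^2 + 9*r + 20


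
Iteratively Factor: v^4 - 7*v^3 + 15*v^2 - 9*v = (v - 3)*(v^3 - 4*v^2 + 3*v) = (v - 3)^2*(v^2 - v) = (v - 3)^2*(v - 1)*(v)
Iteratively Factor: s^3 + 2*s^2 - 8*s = (s + 4)*(s^2 - 2*s) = s*(s + 4)*(s - 2)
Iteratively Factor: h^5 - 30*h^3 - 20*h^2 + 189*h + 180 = (h - 5)*(h^4 + 5*h^3 - 5*h^2 - 45*h - 36) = (h - 5)*(h + 3)*(h^3 + 2*h^2 - 11*h - 12) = (h - 5)*(h + 3)*(h + 4)*(h^2 - 2*h - 3) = (h - 5)*(h - 3)*(h + 3)*(h + 4)*(h + 1)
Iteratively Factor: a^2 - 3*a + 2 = (a - 1)*(a - 2)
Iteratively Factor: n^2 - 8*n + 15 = (n - 3)*(n - 5)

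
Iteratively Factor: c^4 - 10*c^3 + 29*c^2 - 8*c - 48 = (c - 4)*(c^3 - 6*c^2 + 5*c + 12) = (c - 4)*(c + 1)*(c^2 - 7*c + 12) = (c - 4)^2*(c + 1)*(c - 3)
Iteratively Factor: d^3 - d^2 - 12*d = (d)*(d^2 - d - 12) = d*(d + 3)*(d - 4)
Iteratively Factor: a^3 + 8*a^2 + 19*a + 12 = (a + 3)*(a^2 + 5*a + 4) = (a + 3)*(a + 4)*(a + 1)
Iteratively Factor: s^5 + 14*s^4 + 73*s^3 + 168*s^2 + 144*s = (s)*(s^4 + 14*s^3 + 73*s^2 + 168*s + 144) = s*(s + 3)*(s^3 + 11*s^2 + 40*s + 48) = s*(s + 3)^2*(s^2 + 8*s + 16) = s*(s + 3)^2*(s + 4)*(s + 4)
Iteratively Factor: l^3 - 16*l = (l + 4)*(l^2 - 4*l) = l*(l + 4)*(l - 4)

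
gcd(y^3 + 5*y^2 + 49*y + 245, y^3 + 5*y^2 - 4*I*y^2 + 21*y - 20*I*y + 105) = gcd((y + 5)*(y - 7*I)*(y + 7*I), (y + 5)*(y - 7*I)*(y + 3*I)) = y^2 + y*(5 - 7*I) - 35*I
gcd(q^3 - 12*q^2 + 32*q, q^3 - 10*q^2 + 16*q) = q^2 - 8*q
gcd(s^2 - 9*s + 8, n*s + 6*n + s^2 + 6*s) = 1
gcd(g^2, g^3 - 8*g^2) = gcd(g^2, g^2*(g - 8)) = g^2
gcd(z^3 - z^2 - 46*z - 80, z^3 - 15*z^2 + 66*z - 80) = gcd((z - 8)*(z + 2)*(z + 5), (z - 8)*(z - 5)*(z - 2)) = z - 8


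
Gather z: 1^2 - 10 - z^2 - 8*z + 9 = -z^2 - 8*z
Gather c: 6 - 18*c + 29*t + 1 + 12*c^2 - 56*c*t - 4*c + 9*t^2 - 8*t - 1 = 12*c^2 + c*(-56*t - 22) + 9*t^2 + 21*t + 6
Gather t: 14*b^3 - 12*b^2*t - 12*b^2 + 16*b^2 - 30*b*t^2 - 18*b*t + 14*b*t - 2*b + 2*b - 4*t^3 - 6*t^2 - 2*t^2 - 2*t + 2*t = 14*b^3 + 4*b^2 - 4*t^3 + t^2*(-30*b - 8) + t*(-12*b^2 - 4*b)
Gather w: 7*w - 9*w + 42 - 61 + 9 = -2*w - 10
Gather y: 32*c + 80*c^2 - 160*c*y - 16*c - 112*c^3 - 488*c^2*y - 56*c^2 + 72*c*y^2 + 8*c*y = -112*c^3 + 24*c^2 + 72*c*y^2 + 16*c + y*(-488*c^2 - 152*c)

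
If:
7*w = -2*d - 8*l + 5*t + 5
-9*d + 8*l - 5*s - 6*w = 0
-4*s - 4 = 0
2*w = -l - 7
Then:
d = -22*w/9 - 17/3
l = -2*w - 7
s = -1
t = -25*w/9 - 217/15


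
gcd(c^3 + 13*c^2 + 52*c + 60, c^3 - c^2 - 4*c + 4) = c + 2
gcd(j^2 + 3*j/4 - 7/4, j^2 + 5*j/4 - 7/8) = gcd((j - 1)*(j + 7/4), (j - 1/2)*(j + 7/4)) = j + 7/4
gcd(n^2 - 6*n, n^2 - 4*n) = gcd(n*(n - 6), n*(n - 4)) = n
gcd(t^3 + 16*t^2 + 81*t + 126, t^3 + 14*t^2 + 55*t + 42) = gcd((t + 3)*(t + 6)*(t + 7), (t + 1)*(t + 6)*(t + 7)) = t^2 + 13*t + 42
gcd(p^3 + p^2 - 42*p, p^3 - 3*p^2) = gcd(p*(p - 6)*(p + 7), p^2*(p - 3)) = p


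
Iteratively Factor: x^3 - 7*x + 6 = (x - 1)*(x^2 + x - 6) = (x - 1)*(x + 3)*(x - 2)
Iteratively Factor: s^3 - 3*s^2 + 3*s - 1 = (s - 1)*(s^2 - 2*s + 1) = (s - 1)^2*(s - 1)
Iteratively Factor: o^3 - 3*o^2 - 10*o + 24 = (o + 3)*(o^2 - 6*o + 8) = (o - 2)*(o + 3)*(o - 4)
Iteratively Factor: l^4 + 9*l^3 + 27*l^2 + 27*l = (l + 3)*(l^3 + 6*l^2 + 9*l) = (l + 3)^2*(l^2 + 3*l) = l*(l + 3)^2*(l + 3)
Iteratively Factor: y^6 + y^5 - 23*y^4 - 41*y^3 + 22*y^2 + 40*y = (y + 4)*(y^5 - 3*y^4 - 11*y^3 + 3*y^2 + 10*y) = (y - 5)*(y + 4)*(y^4 + 2*y^3 - y^2 - 2*y) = (y - 5)*(y - 1)*(y + 4)*(y^3 + 3*y^2 + 2*y) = (y - 5)*(y - 1)*(y + 1)*(y + 4)*(y^2 + 2*y) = y*(y - 5)*(y - 1)*(y + 1)*(y + 4)*(y + 2)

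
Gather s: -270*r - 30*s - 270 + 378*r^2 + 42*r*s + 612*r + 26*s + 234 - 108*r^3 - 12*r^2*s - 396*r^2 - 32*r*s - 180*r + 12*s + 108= -108*r^3 - 18*r^2 + 162*r + s*(-12*r^2 + 10*r + 8) + 72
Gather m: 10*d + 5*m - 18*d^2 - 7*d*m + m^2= -18*d^2 + 10*d + m^2 + m*(5 - 7*d)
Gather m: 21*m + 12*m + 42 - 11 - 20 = 33*m + 11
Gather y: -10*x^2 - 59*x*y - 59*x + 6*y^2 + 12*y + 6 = -10*x^2 - 59*x + 6*y^2 + y*(12 - 59*x) + 6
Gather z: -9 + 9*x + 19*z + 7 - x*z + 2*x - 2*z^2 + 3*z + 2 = 11*x - 2*z^2 + z*(22 - x)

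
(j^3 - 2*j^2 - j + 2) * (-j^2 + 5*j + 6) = -j^5 + 7*j^4 - 3*j^3 - 19*j^2 + 4*j + 12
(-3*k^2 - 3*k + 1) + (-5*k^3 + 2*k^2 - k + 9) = -5*k^3 - k^2 - 4*k + 10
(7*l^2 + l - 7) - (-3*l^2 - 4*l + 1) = 10*l^2 + 5*l - 8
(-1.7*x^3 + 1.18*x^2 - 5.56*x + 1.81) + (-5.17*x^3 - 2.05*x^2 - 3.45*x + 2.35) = -6.87*x^3 - 0.87*x^2 - 9.01*x + 4.16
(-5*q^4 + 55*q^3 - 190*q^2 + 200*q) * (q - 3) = -5*q^5 + 70*q^4 - 355*q^3 + 770*q^2 - 600*q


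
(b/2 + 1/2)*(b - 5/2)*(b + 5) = b^3/2 + 7*b^2/4 - 5*b - 25/4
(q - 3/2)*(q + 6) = q^2 + 9*q/2 - 9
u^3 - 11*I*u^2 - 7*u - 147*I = (u - 7*I)^2*(u + 3*I)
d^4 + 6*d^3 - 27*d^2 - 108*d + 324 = (d - 3)^2*(d + 6)^2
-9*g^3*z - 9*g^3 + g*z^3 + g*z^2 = (-3*g + z)*(3*g + z)*(g*z + g)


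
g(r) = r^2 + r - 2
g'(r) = 2*r + 1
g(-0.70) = -2.21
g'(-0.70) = -0.40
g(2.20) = 5.04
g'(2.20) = 5.40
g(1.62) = 2.24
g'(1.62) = 4.24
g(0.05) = -1.95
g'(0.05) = 1.10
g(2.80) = 8.64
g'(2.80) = 6.60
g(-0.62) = -2.24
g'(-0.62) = -0.24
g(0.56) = -1.13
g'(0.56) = 2.12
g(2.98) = 9.86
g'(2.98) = 6.96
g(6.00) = 40.00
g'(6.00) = 13.00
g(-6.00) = 28.00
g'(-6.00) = -11.00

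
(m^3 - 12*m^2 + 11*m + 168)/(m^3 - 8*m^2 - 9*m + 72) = (m - 7)/(m - 3)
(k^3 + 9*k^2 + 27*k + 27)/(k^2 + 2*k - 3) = (k^2 + 6*k + 9)/(k - 1)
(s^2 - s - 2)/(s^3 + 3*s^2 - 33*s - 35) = (s - 2)/(s^2 + 2*s - 35)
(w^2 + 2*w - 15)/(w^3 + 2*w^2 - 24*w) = (w^2 + 2*w - 15)/(w*(w^2 + 2*w - 24))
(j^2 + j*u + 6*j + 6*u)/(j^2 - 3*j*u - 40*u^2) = (-j^2 - j*u - 6*j - 6*u)/(-j^2 + 3*j*u + 40*u^2)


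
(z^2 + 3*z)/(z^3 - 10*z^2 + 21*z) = (z + 3)/(z^2 - 10*z + 21)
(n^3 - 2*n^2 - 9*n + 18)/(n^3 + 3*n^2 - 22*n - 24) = (n^3 - 2*n^2 - 9*n + 18)/(n^3 + 3*n^2 - 22*n - 24)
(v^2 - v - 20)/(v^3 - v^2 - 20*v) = 1/v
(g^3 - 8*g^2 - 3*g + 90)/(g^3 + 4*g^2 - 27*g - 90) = (g - 6)/(g + 6)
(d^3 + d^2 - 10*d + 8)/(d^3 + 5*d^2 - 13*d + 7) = (d^2 + 2*d - 8)/(d^2 + 6*d - 7)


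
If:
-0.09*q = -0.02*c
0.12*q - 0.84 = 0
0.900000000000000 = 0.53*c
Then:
No Solution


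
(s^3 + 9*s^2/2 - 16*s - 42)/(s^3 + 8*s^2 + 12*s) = (s - 7/2)/s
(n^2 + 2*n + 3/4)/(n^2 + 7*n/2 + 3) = (n + 1/2)/(n + 2)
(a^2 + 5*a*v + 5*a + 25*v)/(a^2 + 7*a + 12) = (a^2 + 5*a*v + 5*a + 25*v)/(a^2 + 7*a + 12)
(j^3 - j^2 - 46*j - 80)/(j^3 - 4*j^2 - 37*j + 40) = (j + 2)/(j - 1)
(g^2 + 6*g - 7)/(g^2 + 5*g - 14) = (g - 1)/(g - 2)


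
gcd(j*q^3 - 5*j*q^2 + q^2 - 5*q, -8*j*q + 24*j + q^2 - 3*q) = 1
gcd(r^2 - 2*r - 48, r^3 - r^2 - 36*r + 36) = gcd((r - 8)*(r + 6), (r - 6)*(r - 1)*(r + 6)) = r + 6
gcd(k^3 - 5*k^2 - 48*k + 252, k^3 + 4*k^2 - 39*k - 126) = k^2 + k - 42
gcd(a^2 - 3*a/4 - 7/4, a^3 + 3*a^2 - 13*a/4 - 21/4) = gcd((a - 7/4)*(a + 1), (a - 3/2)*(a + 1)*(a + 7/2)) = a + 1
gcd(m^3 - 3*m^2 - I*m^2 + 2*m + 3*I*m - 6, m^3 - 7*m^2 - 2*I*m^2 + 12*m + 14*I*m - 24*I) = m^2 + m*(-3 - 2*I) + 6*I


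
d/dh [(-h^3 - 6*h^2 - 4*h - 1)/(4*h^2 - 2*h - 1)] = (-4*h^4 + 4*h^3 + 31*h^2 + 20*h + 2)/(16*h^4 - 16*h^3 - 4*h^2 + 4*h + 1)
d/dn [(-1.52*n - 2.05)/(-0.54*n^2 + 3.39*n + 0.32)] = (-0.8208*n^2 - 2.214*n + 6.4631)/(0.2916*n^4 - 3.6612*n^3 + 11.1465*n^2 + 2.1696*n + 0.1024)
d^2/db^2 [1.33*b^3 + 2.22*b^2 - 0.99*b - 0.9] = 7.98*b + 4.44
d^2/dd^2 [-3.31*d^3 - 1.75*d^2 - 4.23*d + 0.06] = -19.86*d - 3.5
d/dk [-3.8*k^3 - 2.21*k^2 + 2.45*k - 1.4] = -11.4*k^2 - 4.42*k + 2.45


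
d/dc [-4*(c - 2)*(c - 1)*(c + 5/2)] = -12*c^2 + 4*c + 22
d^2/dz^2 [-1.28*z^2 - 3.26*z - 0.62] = -2.56000000000000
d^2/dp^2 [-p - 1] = 0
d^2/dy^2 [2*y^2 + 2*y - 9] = 4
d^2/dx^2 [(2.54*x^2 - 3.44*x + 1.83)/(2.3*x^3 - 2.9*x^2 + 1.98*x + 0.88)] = (26.8732*x^6 - 109.1856*x^5 + 184.43424*x^4 - 264.63096*x^3 + 264.78792*x^2 - 137.94396*x + 39.610648)/(12.167*x^9 - 46.023*x^8 + 89.4516*x^7 - 89.663*x^6 + 41.78856*x^5 + 12.14004*x^4 - 17.212008*x^3 + 3.612576*x^2 + 4.599936*x + 0.681472)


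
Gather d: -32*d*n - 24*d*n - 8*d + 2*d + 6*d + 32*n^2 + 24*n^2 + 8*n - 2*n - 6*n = -56*d*n + 56*n^2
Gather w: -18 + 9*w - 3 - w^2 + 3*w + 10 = -w^2 + 12*w - 11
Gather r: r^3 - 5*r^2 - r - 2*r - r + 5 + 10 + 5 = r^3 - 5*r^2 - 4*r + 20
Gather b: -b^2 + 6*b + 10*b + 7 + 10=-b^2 + 16*b + 17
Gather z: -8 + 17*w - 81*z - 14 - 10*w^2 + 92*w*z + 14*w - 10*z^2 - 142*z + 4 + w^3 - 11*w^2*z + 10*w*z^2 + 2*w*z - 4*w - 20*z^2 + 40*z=w^3 - 10*w^2 + 27*w + z^2*(10*w - 30) + z*(-11*w^2 + 94*w - 183) - 18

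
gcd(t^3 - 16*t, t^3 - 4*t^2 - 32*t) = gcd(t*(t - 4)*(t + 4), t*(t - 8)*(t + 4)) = t^2 + 4*t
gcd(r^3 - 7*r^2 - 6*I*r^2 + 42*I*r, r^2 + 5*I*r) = r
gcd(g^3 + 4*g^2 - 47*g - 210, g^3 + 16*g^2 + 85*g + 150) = g^2 + 11*g + 30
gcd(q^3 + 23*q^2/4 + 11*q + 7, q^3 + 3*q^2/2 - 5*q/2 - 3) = q + 2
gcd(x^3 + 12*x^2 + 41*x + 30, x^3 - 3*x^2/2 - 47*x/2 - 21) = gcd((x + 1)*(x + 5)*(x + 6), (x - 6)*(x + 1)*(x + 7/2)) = x + 1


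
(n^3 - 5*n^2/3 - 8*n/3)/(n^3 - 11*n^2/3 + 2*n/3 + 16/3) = n/(n - 2)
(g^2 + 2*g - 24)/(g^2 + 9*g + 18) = (g - 4)/(g + 3)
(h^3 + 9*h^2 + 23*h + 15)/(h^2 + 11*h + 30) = (h^2 + 4*h + 3)/(h + 6)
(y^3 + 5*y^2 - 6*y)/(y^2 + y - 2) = y*(y + 6)/(y + 2)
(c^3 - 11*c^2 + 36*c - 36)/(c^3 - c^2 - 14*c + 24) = (c - 6)/(c + 4)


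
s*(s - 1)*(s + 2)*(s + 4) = s^4 + 5*s^3 + 2*s^2 - 8*s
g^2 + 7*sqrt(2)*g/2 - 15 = (g - 3*sqrt(2)/2)*(g + 5*sqrt(2))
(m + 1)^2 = m^2 + 2*m + 1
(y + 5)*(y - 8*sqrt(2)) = y^2 - 8*sqrt(2)*y + 5*y - 40*sqrt(2)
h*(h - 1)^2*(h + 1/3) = h^4 - 5*h^3/3 + h^2/3 + h/3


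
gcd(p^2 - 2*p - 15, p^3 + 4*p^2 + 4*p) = 1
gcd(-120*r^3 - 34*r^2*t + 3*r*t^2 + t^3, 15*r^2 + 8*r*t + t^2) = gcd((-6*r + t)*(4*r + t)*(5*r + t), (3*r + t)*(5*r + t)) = 5*r + t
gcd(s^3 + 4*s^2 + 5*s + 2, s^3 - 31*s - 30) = s + 1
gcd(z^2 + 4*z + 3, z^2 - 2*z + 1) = 1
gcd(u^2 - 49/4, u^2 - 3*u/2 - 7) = u - 7/2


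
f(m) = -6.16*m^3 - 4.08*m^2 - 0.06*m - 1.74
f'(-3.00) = -141.90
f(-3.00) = 128.04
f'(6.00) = -714.30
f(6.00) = -1479.54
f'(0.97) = -25.36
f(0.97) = -11.26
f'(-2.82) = -124.01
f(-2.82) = 104.13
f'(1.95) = -86.24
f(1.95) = -63.05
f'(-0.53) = -0.93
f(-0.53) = -1.94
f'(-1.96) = -55.06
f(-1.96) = 29.09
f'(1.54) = -56.45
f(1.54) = -34.01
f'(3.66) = -277.48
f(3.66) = -358.63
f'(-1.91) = -51.89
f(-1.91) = 26.41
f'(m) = -18.48*m^2 - 8.16*m - 0.06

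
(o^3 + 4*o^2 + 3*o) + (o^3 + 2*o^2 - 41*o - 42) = 2*o^3 + 6*o^2 - 38*o - 42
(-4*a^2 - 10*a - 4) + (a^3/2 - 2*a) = a^3/2 - 4*a^2 - 12*a - 4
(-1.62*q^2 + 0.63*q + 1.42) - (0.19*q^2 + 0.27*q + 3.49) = -1.81*q^2 + 0.36*q - 2.07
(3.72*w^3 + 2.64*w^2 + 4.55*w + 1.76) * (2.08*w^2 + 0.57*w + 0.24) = 7.7376*w^5 + 7.6116*w^4 + 11.8616*w^3 + 6.8879*w^2 + 2.0952*w + 0.4224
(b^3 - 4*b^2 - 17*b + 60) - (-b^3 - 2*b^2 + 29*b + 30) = 2*b^3 - 2*b^2 - 46*b + 30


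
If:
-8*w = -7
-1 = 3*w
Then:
No Solution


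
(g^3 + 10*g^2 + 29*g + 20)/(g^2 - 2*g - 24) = (g^2 + 6*g + 5)/(g - 6)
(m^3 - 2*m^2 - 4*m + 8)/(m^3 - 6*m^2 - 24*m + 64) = (m^2 - 4)/(m^2 - 4*m - 32)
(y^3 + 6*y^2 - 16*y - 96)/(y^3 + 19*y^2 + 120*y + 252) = (y^2 - 16)/(y^2 + 13*y + 42)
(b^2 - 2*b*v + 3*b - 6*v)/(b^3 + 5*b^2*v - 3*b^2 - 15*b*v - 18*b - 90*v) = (b - 2*v)/(b^2 + 5*b*v - 6*b - 30*v)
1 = 1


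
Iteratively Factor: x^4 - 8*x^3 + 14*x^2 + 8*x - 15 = (x + 1)*(x^3 - 9*x^2 + 23*x - 15) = (x - 5)*(x + 1)*(x^2 - 4*x + 3) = (x - 5)*(x - 3)*(x + 1)*(x - 1)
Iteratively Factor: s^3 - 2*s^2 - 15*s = (s)*(s^2 - 2*s - 15) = s*(s + 3)*(s - 5)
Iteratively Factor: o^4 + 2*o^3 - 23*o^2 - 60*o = (o + 4)*(o^3 - 2*o^2 - 15*o) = (o - 5)*(o + 4)*(o^2 + 3*o) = o*(o - 5)*(o + 4)*(o + 3)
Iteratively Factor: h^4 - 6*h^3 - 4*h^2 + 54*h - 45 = (h - 3)*(h^3 - 3*h^2 - 13*h + 15) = (h - 5)*(h - 3)*(h^2 + 2*h - 3) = (h - 5)*(h - 3)*(h + 3)*(h - 1)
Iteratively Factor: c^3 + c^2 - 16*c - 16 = (c - 4)*(c^2 + 5*c + 4) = (c - 4)*(c + 1)*(c + 4)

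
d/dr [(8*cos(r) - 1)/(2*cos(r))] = -sin(r)/(2*cos(r)^2)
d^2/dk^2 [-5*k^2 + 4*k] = -10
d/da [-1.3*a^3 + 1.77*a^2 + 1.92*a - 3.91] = -3.9*a^2 + 3.54*a + 1.92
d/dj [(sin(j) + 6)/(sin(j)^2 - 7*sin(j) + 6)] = (-12*sin(j) + cos(j)^2 + 47)*cos(j)/(sin(j)^2 - 7*sin(j) + 6)^2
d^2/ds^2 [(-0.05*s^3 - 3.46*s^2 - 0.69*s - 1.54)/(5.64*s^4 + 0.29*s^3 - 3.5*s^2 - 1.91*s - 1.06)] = (-3.18096*s^9 - 660.367296*s^8 - 303.260544*s^7 - 1142.617656*s^6 - 448.799592*s^5 - 2.88674400000002*s^4 + 22.572216*s^3 - 144.685848*s^2 - 49.587456*s - 4.790712)/(179.406144*s^12 + 27.674352*s^11 - 332.577828*s^10 - 216.592219*s^9 + 86.488446*s^8 + 225.993591*s^7 + 155.761714*s^6 + 7.949211*s^5 - 54.725934*s^4 - 48.506939*s^3 - 23.398758*s^2 - 6.438228*s - 1.191016)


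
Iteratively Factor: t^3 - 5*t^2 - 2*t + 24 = (t + 2)*(t^2 - 7*t + 12) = (t - 4)*(t + 2)*(t - 3)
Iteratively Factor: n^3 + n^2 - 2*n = (n - 1)*(n^2 + 2*n) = (n - 1)*(n + 2)*(n)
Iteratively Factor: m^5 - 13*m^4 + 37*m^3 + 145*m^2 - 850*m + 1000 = (m - 5)*(m^4 - 8*m^3 - 3*m^2 + 130*m - 200) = (m - 5)^2*(m^3 - 3*m^2 - 18*m + 40) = (m - 5)^3*(m^2 + 2*m - 8) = (m - 5)^3*(m - 2)*(m + 4)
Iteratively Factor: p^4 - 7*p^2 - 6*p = (p + 2)*(p^3 - 2*p^2 - 3*p) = (p - 3)*(p + 2)*(p^2 + p) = p*(p - 3)*(p + 2)*(p + 1)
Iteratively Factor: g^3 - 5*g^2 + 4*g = (g)*(g^2 - 5*g + 4) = g*(g - 1)*(g - 4)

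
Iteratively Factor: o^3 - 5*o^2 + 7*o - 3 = (o - 3)*(o^2 - 2*o + 1) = (o - 3)*(o - 1)*(o - 1)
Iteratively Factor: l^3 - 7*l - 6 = (l - 3)*(l^2 + 3*l + 2) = (l - 3)*(l + 1)*(l + 2)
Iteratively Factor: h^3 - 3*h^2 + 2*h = (h)*(h^2 - 3*h + 2) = h*(h - 1)*(h - 2)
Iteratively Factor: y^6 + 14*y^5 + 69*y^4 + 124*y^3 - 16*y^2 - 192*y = (y + 4)*(y^5 + 10*y^4 + 29*y^3 + 8*y^2 - 48*y) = (y - 1)*(y + 4)*(y^4 + 11*y^3 + 40*y^2 + 48*y) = (y - 1)*(y + 3)*(y + 4)*(y^3 + 8*y^2 + 16*y) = y*(y - 1)*(y + 3)*(y + 4)*(y^2 + 8*y + 16) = y*(y - 1)*(y + 3)*(y + 4)^2*(y + 4)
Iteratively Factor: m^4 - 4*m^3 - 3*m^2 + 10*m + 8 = (m - 2)*(m^3 - 2*m^2 - 7*m - 4) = (m - 4)*(m - 2)*(m^2 + 2*m + 1) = (m - 4)*(m - 2)*(m + 1)*(m + 1)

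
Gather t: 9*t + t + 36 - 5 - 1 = 10*t + 30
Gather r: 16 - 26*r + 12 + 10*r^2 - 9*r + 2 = 10*r^2 - 35*r + 30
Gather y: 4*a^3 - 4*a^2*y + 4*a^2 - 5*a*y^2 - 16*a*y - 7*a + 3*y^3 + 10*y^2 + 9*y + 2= 4*a^3 + 4*a^2 - 7*a + 3*y^3 + y^2*(10 - 5*a) + y*(-4*a^2 - 16*a + 9) + 2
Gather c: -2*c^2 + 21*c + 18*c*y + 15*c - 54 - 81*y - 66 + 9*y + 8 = -2*c^2 + c*(18*y + 36) - 72*y - 112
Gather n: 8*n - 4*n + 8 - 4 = 4*n + 4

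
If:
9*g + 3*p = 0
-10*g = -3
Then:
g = 3/10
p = -9/10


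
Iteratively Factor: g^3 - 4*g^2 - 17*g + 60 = (g - 5)*(g^2 + g - 12) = (g - 5)*(g + 4)*(g - 3)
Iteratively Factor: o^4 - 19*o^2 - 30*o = (o + 2)*(o^3 - 2*o^2 - 15*o) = (o - 5)*(o + 2)*(o^2 + 3*o) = o*(o - 5)*(o + 2)*(o + 3)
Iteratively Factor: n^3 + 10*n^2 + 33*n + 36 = (n + 3)*(n^2 + 7*n + 12) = (n + 3)^2*(n + 4)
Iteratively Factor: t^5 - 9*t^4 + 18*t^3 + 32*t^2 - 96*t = (t + 2)*(t^4 - 11*t^3 + 40*t^2 - 48*t) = t*(t + 2)*(t^3 - 11*t^2 + 40*t - 48) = t*(t - 3)*(t + 2)*(t^2 - 8*t + 16) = t*(t - 4)*(t - 3)*(t + 2)*(t - 4)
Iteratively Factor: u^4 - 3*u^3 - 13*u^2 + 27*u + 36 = (u + 3)*(u^3 - 6*u^2 + 5*u + 12) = (u - 4)*(u + 3)*(u^2 - 2*u - 3) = (u - 4)*(u - 3)*(u + 3)*(u + 1)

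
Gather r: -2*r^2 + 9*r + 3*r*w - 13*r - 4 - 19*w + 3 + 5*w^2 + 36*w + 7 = -2*r^2 + r*(3*w - 4) + 5*w^2 + 17*w + 6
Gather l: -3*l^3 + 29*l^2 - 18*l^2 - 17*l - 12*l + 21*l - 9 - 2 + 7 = -3*l^3 + 11*l^2 - 8*l - 4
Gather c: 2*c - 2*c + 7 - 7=0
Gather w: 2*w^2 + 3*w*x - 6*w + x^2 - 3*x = 2*w^2 + w*(3*x - 6) + x^2 - 3*x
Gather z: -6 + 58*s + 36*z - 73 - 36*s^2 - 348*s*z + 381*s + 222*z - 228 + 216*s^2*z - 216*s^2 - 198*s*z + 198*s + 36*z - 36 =-252*s^2 + 637*s + z*(216*s^2 - 546*s + 294) - 343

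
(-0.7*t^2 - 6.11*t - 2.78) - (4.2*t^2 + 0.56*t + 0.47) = -4.9*t^2 - 6.67*t - 3.25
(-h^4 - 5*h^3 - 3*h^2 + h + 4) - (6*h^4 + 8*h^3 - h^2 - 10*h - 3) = -7*h^4 - 13*h^3 - 2*h^2 + 11*h + 7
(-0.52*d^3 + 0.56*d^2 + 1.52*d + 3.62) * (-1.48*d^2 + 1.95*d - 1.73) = 0.7696*d^5 - 1.8428*d^4 - 0.258*d^3 - 3.3624*d^2 + 4.4294*d - 6.2626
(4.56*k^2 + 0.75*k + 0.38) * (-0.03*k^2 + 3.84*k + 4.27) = -0.1368*k^4 + 17.4879*k^3 + 22.3398*k^2 + 4.6617*k + 1.6226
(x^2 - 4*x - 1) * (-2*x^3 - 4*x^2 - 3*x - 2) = -2*x^5 + 4*x^4 + 15*x^3 + 14*x^2 + 11*x + 2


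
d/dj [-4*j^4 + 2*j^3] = j^2*(6 - 16*j)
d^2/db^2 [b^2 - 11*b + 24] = 2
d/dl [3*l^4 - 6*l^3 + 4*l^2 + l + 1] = 12*l^3 - 18*l^2 + 8*l + 1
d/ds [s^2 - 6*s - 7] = 2*s - 6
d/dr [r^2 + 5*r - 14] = 2*r + 5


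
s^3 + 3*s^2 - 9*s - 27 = (s - 3)*(s + 3)^2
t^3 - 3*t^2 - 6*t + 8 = (t - 4)*(t - 1)*(t + 2)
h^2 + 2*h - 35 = (h - 5)*(h + 7)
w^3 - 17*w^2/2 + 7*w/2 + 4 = (w - 8)*(w - 1)*(w + 1/2)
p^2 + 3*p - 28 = (p - 4)*(p + 7)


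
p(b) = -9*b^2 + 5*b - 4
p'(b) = 5 - 18*b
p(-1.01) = -18.23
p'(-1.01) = 23.18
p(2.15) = -34.85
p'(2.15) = -33.70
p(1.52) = -17.19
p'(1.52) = -22.36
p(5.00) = -204.00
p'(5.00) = -85.00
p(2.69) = -55.67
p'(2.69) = -43.42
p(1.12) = -9.69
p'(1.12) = -15.16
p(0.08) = -3.66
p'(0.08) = 3.56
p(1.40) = -14.64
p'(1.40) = -20.20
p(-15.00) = -2104.00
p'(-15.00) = 275.00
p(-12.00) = -1360.00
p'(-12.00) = 221.00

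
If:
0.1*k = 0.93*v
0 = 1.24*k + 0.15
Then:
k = -0.12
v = -0.01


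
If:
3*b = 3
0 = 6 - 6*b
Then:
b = 1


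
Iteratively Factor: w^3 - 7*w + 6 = (w + 3)*(w^2 - 3*w + 2) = (w - 2)*(w + 3)*(w - 1)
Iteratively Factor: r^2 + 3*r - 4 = (r + 4)*(r - 1)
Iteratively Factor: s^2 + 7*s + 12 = (s + 4)*(s + 3)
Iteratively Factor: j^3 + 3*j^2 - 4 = (j + 2)*(j^2 + j - 2) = (j - 1)*(j + 2)*(j + 2)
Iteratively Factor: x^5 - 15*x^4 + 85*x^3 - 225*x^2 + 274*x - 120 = (x - 4)*(x^4 - 11*x^3 + 41*x^2 - 61*x + 30) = (x - 4)*(x - 3)*(x^3 - 8*x^2 + 17*x - 10) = (x - 4)*(x - 3)*(x - 2)*(x^2 - 6*x + 5) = (x - 4)*(x - 3)*(x - 2)*(x - 1)*(x - 5)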